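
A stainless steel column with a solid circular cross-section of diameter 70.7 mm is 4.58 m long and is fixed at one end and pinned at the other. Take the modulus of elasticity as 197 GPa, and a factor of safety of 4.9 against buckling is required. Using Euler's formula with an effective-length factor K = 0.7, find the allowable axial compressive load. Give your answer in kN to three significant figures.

I = πd⁴/64 = π×70.7⁴/64 = 1.226×10^6 mm⁴.
Effective length L_e = KL = 0.7×4.58 m = 3206 mm.
Euler critical load P_cr = π²EI/L_e² = π²×197000×1.226×10^6/3206² = 232000 N.
P_allow = P_cr/n = 232000/4.9 = 47350 N.

P_allow = 47.3 kN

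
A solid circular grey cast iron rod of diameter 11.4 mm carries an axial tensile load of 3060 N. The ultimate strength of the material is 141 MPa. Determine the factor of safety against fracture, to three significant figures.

A = πd²/4 = 102.1 mm².
σ = F/A = 3060.0/102.1 = 29.98 MPa.
n = 141/29.98 = 4.703.

n = 4.70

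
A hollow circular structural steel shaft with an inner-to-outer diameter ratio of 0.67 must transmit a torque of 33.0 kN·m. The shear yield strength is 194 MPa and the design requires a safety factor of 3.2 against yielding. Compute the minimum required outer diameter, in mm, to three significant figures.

d_o = 151 mm

τ_allow = 194/3.2 = 60.62 MPa.
For a hollow shaft τ = 16T/[πd_o³(1−k⁴)] with k = 0.67, so 1−k⁴ = 0.7985.
d_o³ = 16T/[π τ_allow (1−k⁴)] = 16×3.3000×10^7/(π×60.62×0.7985) = 3.472×10^6 mm³.
d_o = 151.4 mm.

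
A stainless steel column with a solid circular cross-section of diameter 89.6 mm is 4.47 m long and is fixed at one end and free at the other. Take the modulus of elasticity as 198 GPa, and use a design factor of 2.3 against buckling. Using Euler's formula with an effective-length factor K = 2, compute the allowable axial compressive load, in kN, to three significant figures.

I = πd⁴/64 = π×89.6⁴/64 = 3.164×10^6 mm⁴.
Effective length L_e = KL = 2×4.47 m = 8940 mm.
Euler critical load P_cr = π²EI/L_e² = π²×198000×3.164×10^6/8940² = 77360 N.
P_allow = P_cr/n = 77360/2.3 = 33630 N.

P_allow = 33.6 kN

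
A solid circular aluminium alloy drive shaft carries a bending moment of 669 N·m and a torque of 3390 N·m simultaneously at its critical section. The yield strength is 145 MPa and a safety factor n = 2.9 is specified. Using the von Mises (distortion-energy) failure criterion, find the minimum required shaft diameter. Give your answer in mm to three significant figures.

d = 85.0 mm

σ_allow = σ_y/n = 145/2.9 = 50.00 MPa.
For a solid shaft σ_b = 32M/(πd³) and τ = 16T/(πd³), so the von Mises stress is σ' = (16/πd³)·√(4M²+3T²).
√(4M²+3T²) = √(4×(669000)² + 3×(3.390×10^6)²) = 6.022×10^6 N·mm.
d³ = 16×6.022×10^6/(π×50.00) = 613400 mm³.
d = 84.97 mm.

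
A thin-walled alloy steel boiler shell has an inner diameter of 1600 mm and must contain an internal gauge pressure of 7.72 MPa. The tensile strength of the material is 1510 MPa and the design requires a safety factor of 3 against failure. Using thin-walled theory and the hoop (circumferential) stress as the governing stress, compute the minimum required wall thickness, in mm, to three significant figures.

t = 12.3 mm

σ_allow = 1510/3 = 503.3 MPa.
Hoop stress σ_h = pD/(2t), so t = pD/(2σ_allow) = 7.72×1600/(2×503.3) = 12.27 mm.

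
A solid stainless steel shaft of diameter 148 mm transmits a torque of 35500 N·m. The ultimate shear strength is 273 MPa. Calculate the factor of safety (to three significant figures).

τ = 16T/(πd³) = 16×3.5500×10^7/(π×148³) = 55.77 MPa.
n = τ_limit/τ = 273/55.77 = 4.895.

n = 4.89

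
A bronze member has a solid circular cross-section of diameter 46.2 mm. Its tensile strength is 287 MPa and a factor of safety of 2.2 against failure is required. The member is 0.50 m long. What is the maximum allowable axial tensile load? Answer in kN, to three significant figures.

F_allow = 219 kN

σ_allow = 287/2.2 = 130.5 MPa.
A = πd²/4 = π×46.2²/4 = 1676 mm².
F_allow = σ_allow × A = 130.5×1676 = 218700 N.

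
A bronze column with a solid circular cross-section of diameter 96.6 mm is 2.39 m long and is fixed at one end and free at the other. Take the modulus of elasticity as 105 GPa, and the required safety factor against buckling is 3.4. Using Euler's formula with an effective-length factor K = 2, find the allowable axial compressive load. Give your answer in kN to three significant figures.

I = πd⁴/64 = π×96.6⁴/64 = 4.274×10^6 mm⁴.
Effective length L_e = KL = 2×2.39 m = 4780 mm.
Euler critical load P_cr = π²EI/L_e² = π²×105000×4.274×10^6/4780² = 193900 N.
P_allow = P_cr/n = 193900/3.4 = 57020 N.

P_allow = 57.0 kN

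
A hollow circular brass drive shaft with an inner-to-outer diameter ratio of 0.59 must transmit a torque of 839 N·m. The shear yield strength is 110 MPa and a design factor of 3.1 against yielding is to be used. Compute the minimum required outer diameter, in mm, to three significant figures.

τ_allow = 110/3.1 = 35.48 MPa.
For a hollow shaft τ = 16T/[πd_o³(1−k⁴)] with k = 0.59, so 1−k⁴ = 0.8788.
d_o³ = 16T/[π τ_allow (1−k⁴)] = 16×839000/(π×35.48×0.8788) = 137000 mm³.
d_o = 51.55 mm.

d_o = 51.6 mm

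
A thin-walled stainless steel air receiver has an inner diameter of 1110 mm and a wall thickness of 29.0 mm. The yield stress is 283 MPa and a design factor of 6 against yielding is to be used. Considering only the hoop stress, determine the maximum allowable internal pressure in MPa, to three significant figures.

p_allow = 2.46 MPa

σ_allow = 283/6 = 47.17 MPa.
σ_h = pD/(2t) → p_allow = 2σ_allow t/D = 2×47.17×29.0/1110 = 2.465 MPa.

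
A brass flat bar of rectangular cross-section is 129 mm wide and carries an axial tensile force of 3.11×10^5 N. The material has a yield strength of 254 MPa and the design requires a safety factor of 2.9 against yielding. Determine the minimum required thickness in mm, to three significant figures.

σ_allow = 254/2.9 = 87.59 MPa.
Required area A = F/σ_allow = 311000/87.59 = 3551 mm².
t = A/w = 3551/129 = 27.53 mm.

t = 27.5 mm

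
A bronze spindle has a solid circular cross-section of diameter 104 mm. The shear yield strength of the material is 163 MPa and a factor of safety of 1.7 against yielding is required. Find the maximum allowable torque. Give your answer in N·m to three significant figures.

τ_allow = 163/1.7 = 95.88 MPa.
For a solid shaft T_allow = τ_allow·πd³/16; πd³/16 = π×104³/16 = 220900 mm³.
T_allow = 95.88×220900 = 2.118×10^7 N·mm = 21180 N·m.

T_allow = 21200 N·m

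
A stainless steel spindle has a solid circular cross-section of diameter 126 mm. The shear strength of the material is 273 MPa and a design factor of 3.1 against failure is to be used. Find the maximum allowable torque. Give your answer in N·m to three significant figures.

T_allow = 34600 N·m

τ_allow = 273/3.1 = 88.06 MPa.
For a solid shaft T_allow = τ_allow·πd³/16; πd³/16 = π×126³/16 = 392800 mm³.
T_allow = 88.06×392800 = 3.459×10^7 N·mm = 34590 N·m.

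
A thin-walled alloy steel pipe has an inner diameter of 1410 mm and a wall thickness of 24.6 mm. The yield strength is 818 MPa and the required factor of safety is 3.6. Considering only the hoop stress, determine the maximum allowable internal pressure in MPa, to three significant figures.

p_allow = 7.93 MPa

σ_allow = 818/3.6 = 227.2 MPa.
σ_h = pD/(2t) → p_allow = 2σ_allow t/D = 2×227.2×24.6/1410 = 7.929 MPa.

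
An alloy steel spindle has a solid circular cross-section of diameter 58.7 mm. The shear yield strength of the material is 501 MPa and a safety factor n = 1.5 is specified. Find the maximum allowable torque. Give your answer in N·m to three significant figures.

τ_allow = 501/1.5 = 334.0 MPa.
For a solid shaft T_allow = τ_allow·πd³/16; πd³/16 = π×58.7³/16 = 39710 mm³.
T_allow = 334.0×39710 = 1.326×10^7 N·mm = 13260 N·m.

T_allow = 13300 N·m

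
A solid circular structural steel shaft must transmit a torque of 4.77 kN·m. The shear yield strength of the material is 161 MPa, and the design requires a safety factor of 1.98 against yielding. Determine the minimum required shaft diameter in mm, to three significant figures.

Allowable shear stress τ_allow = 161/1.98 = 81.31 MPa.
For a solid shaft τ = 16T/(πd³), so d³ = 16T/(π τ_allow) = 16×4770000/(π×81.31) = 298800 mm³.
d = (298800)^(1/3) = 66.85 mm.

d = 66.9 mm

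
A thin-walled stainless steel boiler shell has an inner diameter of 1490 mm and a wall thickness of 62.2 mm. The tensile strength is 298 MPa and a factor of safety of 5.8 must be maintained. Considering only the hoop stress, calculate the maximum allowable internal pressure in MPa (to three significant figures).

σ_allow = 298/5.8 = 51.38 MPa.
σ_h = pD/(2t) → p_allow = 2σ_allow t/D = 2×51.38×62.2/1490 = 4.290 MPa.

p_allow = 4.29 MPa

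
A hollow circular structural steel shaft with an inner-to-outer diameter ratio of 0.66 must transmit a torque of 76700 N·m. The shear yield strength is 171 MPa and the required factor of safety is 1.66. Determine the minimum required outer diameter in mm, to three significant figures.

τ_allow = 171/1.66 = 103.0 MPa.
For a hollow shaft τ = 16T/[πd_o³(1−k⁴)] with k = 0.66, so 1−k⁴ = 0.8103.
d_o³ = 16T/[π τ_allow (1−k⁴)] = 16×7.6700×10^7/(π×103.0×0.8103) = 4.680×10^6 mm³.
d_o = 167.3 mm.

d_o = 167 mm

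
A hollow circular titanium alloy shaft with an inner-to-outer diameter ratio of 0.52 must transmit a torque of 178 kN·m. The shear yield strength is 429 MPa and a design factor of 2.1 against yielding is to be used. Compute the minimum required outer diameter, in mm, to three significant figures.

τ_allow = 429/2.1 = 204.3 MPa.
For a hollow shaft τ = 16T/[πd_o³(1−k⁴)] with k = 0.52, so 1−k⁴ = 0.9269.
d_o³ = 16T/[π τ_allow (1−k⁴)] = 16×1.7800×10^8/(π×204.3×0.9269) = 4.788×10^6 mm³.
d_o = 168.5 mm.

d_o = 169 mm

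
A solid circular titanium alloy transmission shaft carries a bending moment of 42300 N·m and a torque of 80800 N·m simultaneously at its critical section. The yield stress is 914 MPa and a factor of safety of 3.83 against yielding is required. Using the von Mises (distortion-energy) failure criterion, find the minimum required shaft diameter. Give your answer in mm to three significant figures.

σ_allow = σ_y/n = 914/3.83 = 238.6 MPa.
For a solid shaft σ_b = 32M/(πd³) and τ = 16T/(πd³), so the von Mises stress is σ' = (16/πd³)·√(4M²+3T²).
√(4M²+3T²) = √(4×(4.230×10^7)² + 3×(8.080×10^7)²) = 1.635×10^8 N·mm.
d³ = 16×1.635×10^8/(π×238.6) = 3.490×10^6 mm³.
d = 151.7 mm.

d = 152 mm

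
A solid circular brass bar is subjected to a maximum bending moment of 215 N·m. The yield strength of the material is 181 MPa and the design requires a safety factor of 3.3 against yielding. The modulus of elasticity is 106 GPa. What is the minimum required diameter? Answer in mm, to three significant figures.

σ_allow = 181/3.3 = 54.85 MPa.
For a solid circular section σ = 32M/(πd³), so d³ = 32M/(π σ_allow) = 32×215000/(π×54.85) = 39930 mm³.
d = 34.18 mm.

d = 34.2 mm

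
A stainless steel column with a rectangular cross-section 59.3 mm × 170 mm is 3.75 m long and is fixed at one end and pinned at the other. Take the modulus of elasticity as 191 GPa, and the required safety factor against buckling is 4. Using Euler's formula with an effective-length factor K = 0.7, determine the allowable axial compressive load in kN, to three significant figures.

P_allow = 202 kN

Buckling occurs about the weak axis: I_min = h·b³/12 = 170×59.3³/12 = 2.954×10^6 mm⁴ (b = 59.3 mm is the smaller dimension).
Effective length L_e = KL = 0.7×3.75 m = 2625 mm.
Euler critical load P_cr = π²EI/L_e² = π²×191000×2.954×10^6/2625² = 808200 N.
P_allow = P_cr/n = 808200/4 = 202000 N.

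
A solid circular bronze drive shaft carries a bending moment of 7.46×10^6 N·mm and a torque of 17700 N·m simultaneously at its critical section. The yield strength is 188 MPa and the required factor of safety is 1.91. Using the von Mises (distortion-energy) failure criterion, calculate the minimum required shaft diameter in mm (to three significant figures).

σ_allow = σ_y/n = 188/1.91 = 98.43 MPa.
For a solid shaft σ_b = 32M/(πd³) and τ = 16T/(πd³), so the von Mises stress is σ' = (16/πd³)·√(4M²+3T²).
√(4M²+3T²) = √(4×(7.460×10^6)² + 3×(1.770×10^7)²) = 3.410×10^7 N·mm.
d³ = 16×3.410×10^7/(π×98.43) = 1.764×10^6 mm³.
d = 120.8 mm.

d = 121 mm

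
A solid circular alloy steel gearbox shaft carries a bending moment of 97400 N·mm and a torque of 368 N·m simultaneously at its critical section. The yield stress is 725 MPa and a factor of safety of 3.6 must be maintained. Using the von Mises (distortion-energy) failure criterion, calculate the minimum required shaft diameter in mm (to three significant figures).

σ_allow = σ_y/n = 725/3.6 = 201.4 MPa.
For a solid shaft σ_b = 32M/(πd³) and τ = 16T/(πd³), so the von Mises stress is σ' = (16/πd³)·√(4M²+3T²).
√(4M²+3T²) = √(4×(97400)² + 3×(368000)²) = 666500 N·mm.
d³ = 16×666500/(π×201.4) = 16860 mm³.
d = 25.64 mm.

d = 25.6 mm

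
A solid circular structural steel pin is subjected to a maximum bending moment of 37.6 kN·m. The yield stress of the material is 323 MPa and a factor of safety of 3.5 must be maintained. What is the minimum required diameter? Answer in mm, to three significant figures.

σ_allow = 323/3.5 = 92.29 MPa.
For a solid circular section σ = 32M/(πd³), so d³ = 32M/(π σ_allow) = 32×3.7600×10^7/(π×92.29) = 4.150×10^6 mm³.
d = 160.7 mm.

d = 161 mm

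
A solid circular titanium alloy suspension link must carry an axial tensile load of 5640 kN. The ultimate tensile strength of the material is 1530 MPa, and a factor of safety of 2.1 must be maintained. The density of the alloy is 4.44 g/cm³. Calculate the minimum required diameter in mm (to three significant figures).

d = 99.3 mm

Allowable stress σ_allow = 1530/2.1 = 728.6 MPa.
Required area A = F/σ_allow = 5640000/728.6 = 7741 mm².
A = πd²/4 → d = √(4A/π) = 99.28 mm.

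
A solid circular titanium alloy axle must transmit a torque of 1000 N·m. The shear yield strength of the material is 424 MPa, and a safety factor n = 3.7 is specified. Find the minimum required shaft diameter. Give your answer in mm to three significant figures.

Allowable shear stress τ_allow = 424/3.7 = 114.6 MPa.
For a solid shaft τ = 16T/(πd³), so d³ = 16T/(π τ_allow) = 16×1000000/(π×114.6) = 44440 mm³.
d = (44440)^(1/3) = 35.42 mm.

d = 35.4 mm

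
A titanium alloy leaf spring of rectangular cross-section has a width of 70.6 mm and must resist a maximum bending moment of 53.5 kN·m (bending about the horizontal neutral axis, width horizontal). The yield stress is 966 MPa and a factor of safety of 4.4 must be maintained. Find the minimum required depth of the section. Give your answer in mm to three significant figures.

h = 144 mm

σ_allow = 966/4.4 = 219.5 MPa.
For a rectangular section σ = 6M/(bh²), so h² = 6M/(b σ_allow) = 6×5.3500×10^7/(70.6×219.5) = 20710 mm².
h = 143.9 mm.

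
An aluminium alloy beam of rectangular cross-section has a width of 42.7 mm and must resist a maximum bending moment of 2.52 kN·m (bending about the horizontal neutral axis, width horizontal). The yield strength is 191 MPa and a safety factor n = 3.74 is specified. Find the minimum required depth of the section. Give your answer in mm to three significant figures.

σ_allow = 191/3.74 = 51.07 MPa.
For a rectangular section σ = 6M/(bh²), so h² = 6M/(b σ_allow) = 6×2520000/(42.7×51.07) = 6934 mm².
h = 83.27 mm.

h = 83.3 mm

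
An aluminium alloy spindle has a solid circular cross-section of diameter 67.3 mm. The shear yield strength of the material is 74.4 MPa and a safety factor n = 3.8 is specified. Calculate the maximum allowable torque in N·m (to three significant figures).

T_allow = 1170 N·m

τ_allow = 74.4/3.8 = 19.58 MPa.
For a solid shaft T_allow = τ_allow·πd³/16; πd³/16 = π×67.3³/16 = 59850 mm³.
T_allow = 19.58×59850 = 1.172×10^6 N·mm = 1172 N·m.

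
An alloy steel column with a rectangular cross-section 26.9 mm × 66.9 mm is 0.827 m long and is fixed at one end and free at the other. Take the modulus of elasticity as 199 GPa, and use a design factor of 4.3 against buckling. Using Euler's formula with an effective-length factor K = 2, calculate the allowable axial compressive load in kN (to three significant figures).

Buckling occurs about the weak axis: I_min = h·b³/12 = 66.9×26.9³/12 = 108500 mm⁴ (b = 26.9 mm is the smaller dimension).
Effective length L_e = KL = 2×0.827 m = 1654 mm.
Euler critical load P_cr = π²EI/L_e² = π²×199000×108500/1654² = 77910 N.
P_allow = P_cr/n = 77910/4.3 = 18120 N.

P_allow = 18.1 kN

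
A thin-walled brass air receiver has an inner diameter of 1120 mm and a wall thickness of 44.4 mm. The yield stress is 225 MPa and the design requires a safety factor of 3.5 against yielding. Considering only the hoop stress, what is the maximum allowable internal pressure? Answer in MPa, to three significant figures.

p_allow = 5.10 MPa

σ_allow = 225/3.5 = 64.29 MPa.
σ_h = pD/(2t) → p_allow = 2σ_allow t/D = 2×64.29×44.4/1120 = 5.097 MPa.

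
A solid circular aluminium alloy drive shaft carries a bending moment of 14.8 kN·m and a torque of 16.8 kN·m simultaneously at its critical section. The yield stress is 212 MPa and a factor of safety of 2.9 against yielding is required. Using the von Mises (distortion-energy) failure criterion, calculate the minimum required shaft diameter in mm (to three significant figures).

σ_allow = σ_y/n = 212/2.9 = 73.10 MPa.
For a solid shaft σ_b = 32M/(πd³) and τ = 16T/(πd³), so the von Mises stress is σ' = (16/πd³)·√(4M²+3T²).
√(4M²+3T²) = √(4×(1.480×10^7)² + 3×(1.680×10^7)²) = 4.151×10^7 N·mm.
d³ = 16×4.151×10^7/(π×73.10) = 2.892×10^6 mm³.
d = 142.5 mm.

d = 142 mm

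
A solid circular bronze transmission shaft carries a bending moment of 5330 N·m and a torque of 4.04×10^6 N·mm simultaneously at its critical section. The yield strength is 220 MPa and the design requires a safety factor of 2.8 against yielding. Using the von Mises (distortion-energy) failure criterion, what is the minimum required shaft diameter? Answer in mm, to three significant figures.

σ_allow = σ_y/n = 220/2.8 = 78.57 MPa.
For a solid shaft σ_b = 32M/(πd³) and τ = 16T/(πd³), so the von Mises stress is σ' = (16/πd³)·√(4M²+3T²).
√(4M²+3T²) = √(4×(5.330×10^6)² + 3×(4.040×10^6)²) = 1.275×10^7 N·mm.
d³ = 16×1.275×10^7/(π×78.57) = 826500 mm³.
d = 93.85 mm.

d = 93.8 mm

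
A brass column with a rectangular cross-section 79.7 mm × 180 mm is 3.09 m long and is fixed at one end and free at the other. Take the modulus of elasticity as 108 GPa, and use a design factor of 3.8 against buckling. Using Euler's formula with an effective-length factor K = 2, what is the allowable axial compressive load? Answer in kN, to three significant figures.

Buckling occurs about the weak axis: I_min = h·b³/12 = 180×79.7³/12 = 7.594×10^6 mm⁴ (b = 79.7 mm is the smaller dimension).
Effective length L_e = KL = 2×3.09 m = 6180 mm.
Euler critical load P_cr = π²EI/L_e² = π²×108000×7.594×10^6/6180² = 211900 N.
P_allow = P_cr/n = 211900/3.8 = 55770 N.

P_allow = 55.8 kN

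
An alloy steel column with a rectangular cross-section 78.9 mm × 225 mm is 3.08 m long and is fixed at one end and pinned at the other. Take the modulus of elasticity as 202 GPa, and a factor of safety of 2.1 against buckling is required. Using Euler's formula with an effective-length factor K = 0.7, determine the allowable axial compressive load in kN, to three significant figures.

Buckling occurs about the weak axis: I_min = h·b³/12 = 225×78.9³/12 = 9.209×10^6 mm⁴ (b = 78.9 mm is the smaller dimension).
Effective length L_e = KL = 0.7×3.08 m = 2156 mm.
Euler critical load P_cr = π²EI/L_e² = π²×202000×9.209×10^6/2156² = 3.950×10^6 N.
P_allow = P_cr/n = 3.950×10^6/2.1 = 1.881×10^6 N.

P_allow = 1880 kN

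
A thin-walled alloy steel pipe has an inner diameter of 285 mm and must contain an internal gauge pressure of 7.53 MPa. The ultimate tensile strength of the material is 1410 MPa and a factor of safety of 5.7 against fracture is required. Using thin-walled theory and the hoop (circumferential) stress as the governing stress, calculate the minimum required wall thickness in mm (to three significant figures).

σ_allow = 1410/5.7 = 247.4 MPa.
Hoop stress σ_h = pD/(2t), so t = pD/(2σ_allow) = 7.53×285/(2×247.4) = 4.338 mm.

t = 4.34 mm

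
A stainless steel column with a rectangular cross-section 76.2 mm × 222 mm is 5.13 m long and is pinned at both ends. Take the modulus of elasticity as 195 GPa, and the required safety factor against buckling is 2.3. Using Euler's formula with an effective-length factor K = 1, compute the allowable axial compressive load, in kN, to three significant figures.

Buckling occurs about the weak axis: I_min = h·b³/12 = 222×76.2³/12 = 8.185×10^6 mm⁴ (b = 76.2 mm is the smaller dimension).
Effective length L_e = KL = 1×5.13 m = 5130 mm.
Euler critical load P_cr = π²EI/L_e² = π²×195000×8.185×10^6/5130² = 598600 N.
P_allow = P_cr/n = 598600/2.3 = 260300 N.

P_allow = 260 kN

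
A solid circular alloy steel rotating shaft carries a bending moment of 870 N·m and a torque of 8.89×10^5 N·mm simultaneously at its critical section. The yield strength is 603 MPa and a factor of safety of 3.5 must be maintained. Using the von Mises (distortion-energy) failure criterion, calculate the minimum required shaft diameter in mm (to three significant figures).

d = 41.0 mm

σ_allow = σ_y/n = 603/3.5 = 172.3 MPa.
For a solid shaft σ_b = 32M/(πd³) and τ = 16T/(πd³), so the von Mises stress is σ' = (16/πd³)·√(4M²+3T²).
√(4M²+3T²) = √(4×(870000)² + 3×(889000)²) = 2.323×10^6 N·mm.
d³ = 16×2.323×10^6/(π×172.3) = 68680 mm³.
d = 40.95 mm.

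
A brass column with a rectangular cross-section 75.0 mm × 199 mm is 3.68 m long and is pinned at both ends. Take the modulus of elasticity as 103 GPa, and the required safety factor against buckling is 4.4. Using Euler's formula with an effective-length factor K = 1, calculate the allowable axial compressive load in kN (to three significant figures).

Buckling occurs about the weak axis: I_min = h·b³/12 = 199×75.0³/12 = 6.996×10^6 mm⁴ (b = 75.0 mm is the smaller dimension).
Effective length L_e = KL = 1×3.68 m = 3680 mm.
Euler critical load P_cr = π²EI/L_e² = π²×103000×6.996×10^6/3680² = 525200 N.
P_allow = P_cr/n = 525200/4.4 = 119400 N.

P_allow = 119 kN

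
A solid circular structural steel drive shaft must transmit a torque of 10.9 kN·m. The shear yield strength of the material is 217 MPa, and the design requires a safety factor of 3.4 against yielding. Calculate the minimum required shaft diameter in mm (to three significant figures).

d = 95.5 mm

Allowable shear stress τ_allow = 217/3.4 = 63.82 MPa.
For a solid shaft τ = 16T/(πd³), so d³ = 16T/(π τ_allow) = 16×1.0900×10^7/(π×63.82) = 869800 mm³.
d = (869800)^(1/3) = 95.46 mm.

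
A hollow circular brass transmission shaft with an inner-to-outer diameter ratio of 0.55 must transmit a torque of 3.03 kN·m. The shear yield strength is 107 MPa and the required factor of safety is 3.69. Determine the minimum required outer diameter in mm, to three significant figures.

τ_allow = 107/3.69 = 29.00 MPa.
For a hollow shaft τ = 16T/[πd_o³(1−k⁴)] with k = 0.55, so 1−k⁴ = 0.9085.
d_o³ = 16T/[π τ_allow (1−k⁴)] = 16×3030000/(π×29.00×0.9085) = 585800 mm³.
d_o = 83.67 mm.

d_o = 83.7 mm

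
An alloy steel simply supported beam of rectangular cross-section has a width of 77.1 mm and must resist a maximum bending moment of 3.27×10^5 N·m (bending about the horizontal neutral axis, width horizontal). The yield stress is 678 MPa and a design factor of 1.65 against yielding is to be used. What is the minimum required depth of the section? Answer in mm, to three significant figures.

σ_allow = 678/1.65 = 410.9 MPa.
For a rectangular section σ = 6M/(bh²), so h² = 6M/(b σ_allow) = 6×3.2700×10^8/(77.1×410.9) = 61930 mm².
h = 248.9 mm.

h = 249 mm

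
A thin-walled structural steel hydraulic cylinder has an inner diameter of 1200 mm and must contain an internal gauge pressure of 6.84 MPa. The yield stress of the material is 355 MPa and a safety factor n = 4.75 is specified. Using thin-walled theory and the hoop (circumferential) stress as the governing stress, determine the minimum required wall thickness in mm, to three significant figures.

t = 54.9 mm

σ_allow = 355/4.75 = 74.74 MPa.
Hoop stress σ_h = pD/(2t), so t = pD/(2σ_allow) = 6.84×1200/(2×74.74) = 54.91 mm.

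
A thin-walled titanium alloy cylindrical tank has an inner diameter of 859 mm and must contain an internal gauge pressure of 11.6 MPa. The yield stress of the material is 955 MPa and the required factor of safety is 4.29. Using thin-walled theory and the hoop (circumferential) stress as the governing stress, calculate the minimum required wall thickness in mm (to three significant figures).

t = 22.4 mm

σ_allow = 955/4.29 = 222.6 MPa.
Hoop stress σ_h = pD/(2t), so t = pD/(2σ_allow) = 11.6×859/(2×222.6) = 22.38 mm.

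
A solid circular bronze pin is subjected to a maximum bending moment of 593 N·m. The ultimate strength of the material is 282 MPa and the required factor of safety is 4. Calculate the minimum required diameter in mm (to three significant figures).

d = 44.1 mm

σ_allow = 282/4 = 70.50 MPa.
For a solid circular section σ = 32M/(πd³), so d³ = 32M/(π σ_allow) = 32×593000/(π×70.50) = 85680 mm³.
d = 44.08 mm.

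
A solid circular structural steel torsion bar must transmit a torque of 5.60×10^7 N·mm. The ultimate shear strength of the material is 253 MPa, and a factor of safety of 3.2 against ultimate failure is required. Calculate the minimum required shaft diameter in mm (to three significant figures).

d = 153 mm

Allowable shear stress τ_allow = 253/3.2 = 79.06 MPa.
For a solid shaft τ = 16T/(πd³), so d³ = 16T/(π τ_allow) = 16×5.6000×10^7/(π×79.06) = 3.607×10^6 mm³.
d = (3.607×10^6)^(1/3) = 153.4 mm.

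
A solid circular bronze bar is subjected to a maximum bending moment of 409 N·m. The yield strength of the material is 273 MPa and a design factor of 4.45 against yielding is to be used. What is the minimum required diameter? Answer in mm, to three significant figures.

d = 40.8 mm

σ_allow = 273/4.45 = 61.35 MPa.
For a solid circular section σ = 32M/(πd³), so d³ = 32M/(π σ_allow) = 32×409000/(π×61.35) = 67910 mm³.
d = 40.80 mm.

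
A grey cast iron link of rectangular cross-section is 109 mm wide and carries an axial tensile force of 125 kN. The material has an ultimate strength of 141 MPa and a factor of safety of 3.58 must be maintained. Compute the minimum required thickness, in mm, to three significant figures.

σ_allow = 141/3.58 = 39.39 MPa.
Required area A = F/σ_allow = 125000/39.39 = 3174 mm².
t = A/w = 3174/109 = 29.12 mm.

t = 29.1 mm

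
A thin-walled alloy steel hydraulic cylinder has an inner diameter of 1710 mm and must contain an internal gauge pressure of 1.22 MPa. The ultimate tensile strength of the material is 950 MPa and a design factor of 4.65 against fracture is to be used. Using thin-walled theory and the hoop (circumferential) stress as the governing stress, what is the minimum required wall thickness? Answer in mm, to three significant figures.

σ_allow = 950/4.65 = 204.3 MPa.
Hoop stress σ_h = pD/(2t), so t = pD/(2σ_allow) = 1.22×1710/(2×204.3) = 5.106 mm.

t = 5.11 mm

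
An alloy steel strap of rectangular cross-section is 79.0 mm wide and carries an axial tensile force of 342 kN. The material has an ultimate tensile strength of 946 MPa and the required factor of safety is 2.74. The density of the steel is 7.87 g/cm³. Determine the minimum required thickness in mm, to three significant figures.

σ_allow = 946/2.74 = 345.3 MPa.
Required area A = F/σ_allow = 342000/345.3 = 990.6 mm².
t = A/w = 990.6/79.0 = 12.54 mm.

t = 12.5 mm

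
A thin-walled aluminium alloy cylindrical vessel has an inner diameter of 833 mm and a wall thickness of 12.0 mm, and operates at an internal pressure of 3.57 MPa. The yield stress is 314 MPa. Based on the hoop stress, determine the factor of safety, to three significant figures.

n = 2.53

σ_h = pD/(2t) = 3.57×833/(2×12.0) = 123.9 MPa.
n = 314/123.9 = 2.534.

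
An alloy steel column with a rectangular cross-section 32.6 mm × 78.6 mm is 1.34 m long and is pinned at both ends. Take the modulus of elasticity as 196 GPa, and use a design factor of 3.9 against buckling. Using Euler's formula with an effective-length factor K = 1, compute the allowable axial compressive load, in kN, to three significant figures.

P_allow = 62.7 kN

Buckling occurs about the weak axis: I_min = h·b³/12 = 78.6×32.6³/12 = 226900 mm⁴ (b = 32.6 mm is the smaller dimension).
Effective length L_e = KL = 1×1.34 m = 1340 mm.
Euler critical load P_cr = π²EI/L_e² = π²×196000×226900/1340² = 244500 N.
P_allow = P_cr/n = 244500/3.9 = 62690 N.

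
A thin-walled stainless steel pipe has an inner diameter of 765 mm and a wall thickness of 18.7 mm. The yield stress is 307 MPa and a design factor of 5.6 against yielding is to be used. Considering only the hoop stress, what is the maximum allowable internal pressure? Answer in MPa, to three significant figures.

σ_allow = 307/5.6 = 54.82 MPa.
σ_h = pD/(2t) → p_allow = 2σ_allow t/D = 2×54.82×18.7/765 = 2.680 MPa.

p_allow = 2.68 MPa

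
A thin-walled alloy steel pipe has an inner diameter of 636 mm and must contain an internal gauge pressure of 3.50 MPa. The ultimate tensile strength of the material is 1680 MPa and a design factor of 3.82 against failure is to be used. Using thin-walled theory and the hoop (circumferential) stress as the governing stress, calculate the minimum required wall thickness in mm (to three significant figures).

t = 2.53 mm

σ_allow = 1680/3.82 = 439.8 MPa.
Hoop stress σ_h = pD/(2t), so t = pD/(2σ_allow) = 3.50×636/(2×439.8) = 2.531 mm.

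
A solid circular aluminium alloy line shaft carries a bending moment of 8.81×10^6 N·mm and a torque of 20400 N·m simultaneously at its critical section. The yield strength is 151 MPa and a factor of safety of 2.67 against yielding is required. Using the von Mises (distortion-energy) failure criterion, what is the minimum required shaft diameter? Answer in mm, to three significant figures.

σ_allow = σ_y/n = 151/2.67 = 56.55 MPa.
For a solid shaft σ_b = 32M/(πd³) and τ = 16T/(πd³), so the von Mises stress is σ' = (16/πd³)·√(4M²+3T²).
√(4M²+3T²) = √(4×(8.810×10^6)² + 3×(2.040×10^7)²) = 3.948×10^7 N·mm.
d³ = 16×3.948×10^7/(π×56.55) = 3.556×10^6 mm³.
d = 152.6 mm.

d = 153 mm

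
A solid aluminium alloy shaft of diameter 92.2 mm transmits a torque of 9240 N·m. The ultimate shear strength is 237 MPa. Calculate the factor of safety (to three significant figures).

τ = 16T/(πd³) = 16×9240000/(π×92.2³) = 60.04 MPa.
n = τ_limit/τ = 237/60.04 = 3.947.

n = 3.95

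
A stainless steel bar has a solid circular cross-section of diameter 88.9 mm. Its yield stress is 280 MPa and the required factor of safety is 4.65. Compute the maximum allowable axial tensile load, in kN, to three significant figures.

F_allow = 374 kN

σ_allow = 280/4.65 = 60.22 MPa.
A = πd²/4 = π×88.9²/4 = 6207 mm².
F_allow = σ_allow × A = 60.22×6207 = 373800 N.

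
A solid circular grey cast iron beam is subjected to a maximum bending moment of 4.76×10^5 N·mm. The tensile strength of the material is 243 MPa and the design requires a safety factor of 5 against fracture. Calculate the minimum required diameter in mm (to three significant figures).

σ_allow = 243/5 = 48.60 MPa.
For a solid circular section σ = 32M/(πd³), so d³ = 32M/(π σ_allow) = 32×476000/(π×48.60) = 99760 mm³.
d = 46.38 mm.

d = 46.4 mm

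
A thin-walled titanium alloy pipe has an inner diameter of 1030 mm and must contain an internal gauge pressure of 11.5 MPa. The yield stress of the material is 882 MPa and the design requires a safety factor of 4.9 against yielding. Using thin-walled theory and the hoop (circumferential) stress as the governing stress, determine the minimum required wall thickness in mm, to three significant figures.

t = 32.9 mm

σ_allow = 882/4.9 = 180.0 MPa.
Hoop stress σ_h = pD/(2t), so t = pD/(2σ_allow) = 11.5×1030/(2×180.0) = 32.90 mm.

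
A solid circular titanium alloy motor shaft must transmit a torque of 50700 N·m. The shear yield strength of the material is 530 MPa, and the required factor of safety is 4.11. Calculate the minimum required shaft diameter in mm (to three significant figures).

Allowable shear stress τ_allow = 530/4.11 = 129.0 MPa.
For a solid shaft τ = 16T/(πd³), so d³ = 16T/(π τ_allow) = 16×5.0700×10^7/(π×129.0) = 2.002×10^6 mm³.
d = (2.002×10^6)^(1/3) = 126.0 mm.

d = 126 mm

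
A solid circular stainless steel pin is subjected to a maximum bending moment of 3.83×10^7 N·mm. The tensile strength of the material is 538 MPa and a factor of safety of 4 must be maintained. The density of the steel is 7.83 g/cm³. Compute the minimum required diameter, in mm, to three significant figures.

σ_allow = 538/4 = 134.5 MPa.
For a solid circular section σ = 32M/(πd³), so d³ = 32M/(π σ_allow) = 32×3.8300×10^7/(π×134.5) = 2.901×10^6 mm³.
d = 142.6 mm.

d = 143 mm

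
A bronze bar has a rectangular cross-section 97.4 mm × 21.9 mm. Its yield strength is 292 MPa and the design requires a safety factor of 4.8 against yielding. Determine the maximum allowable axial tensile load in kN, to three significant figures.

σ_allow = 292/4.8 = 60.83 MPa.
A = 97.4×21.9 = 2133 mm².
F_allow = σ_allow × A = 60.83×2133 = 129800 N.

F_allow = 130 kN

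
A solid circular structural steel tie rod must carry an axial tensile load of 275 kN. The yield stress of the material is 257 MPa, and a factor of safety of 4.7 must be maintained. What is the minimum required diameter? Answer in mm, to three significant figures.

d = 80.0 mm

Allowable stress σ_allow = 257/4.7 = 54.68 MPa.
Required area A = F/σ_allow = 275000/54.68 = 5029 mm².
A = πd²/4 → d = √(4A/π) = 80.02 mm.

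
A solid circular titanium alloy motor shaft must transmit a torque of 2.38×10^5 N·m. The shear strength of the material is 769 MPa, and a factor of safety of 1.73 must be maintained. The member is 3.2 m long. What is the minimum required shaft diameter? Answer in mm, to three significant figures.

Allowable shear stress τ_allow = 769/1.73 = 444.5 MPa.
For a solid shaft τ = 16T/(πd³), so d³ = 16T/(π τ_allow) = 16×2.3800×10^8/(π×444.5) = 2.727×10^6 mm³.
d = (2.727×10^6)^(1/3) = 139.7 mm.

d = 140 mm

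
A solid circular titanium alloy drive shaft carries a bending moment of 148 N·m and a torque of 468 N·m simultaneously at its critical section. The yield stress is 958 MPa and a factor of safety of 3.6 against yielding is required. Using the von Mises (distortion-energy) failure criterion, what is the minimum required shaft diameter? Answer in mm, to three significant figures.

d = 25.5 mm

σ_allow = σ_y/n = 958/3.6 = 266.1 MPa.
For a solid shaft σ_b = 32M/(πd³) and τ = 16T/(πd³), so the von Mises stress is σ' = (16/πd³)·√(4M²+3T²).
√(4M²+3T²) = √(4×(148000)² + 3×(468000)²) = 863000 N·mm.
d³ = 16×863000/(π×266.1) = 16520 mm³.
d = 25.47 mm.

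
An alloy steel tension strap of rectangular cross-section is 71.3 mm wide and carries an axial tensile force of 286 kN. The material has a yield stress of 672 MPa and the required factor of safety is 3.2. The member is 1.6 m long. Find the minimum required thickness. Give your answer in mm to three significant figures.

t = 19.1 mm

σ_allow = 672/3.2 = 210.0 MPa.
Required area A = F/σ_allow = 286000/210.0 = 1362 mm².
t = A/w = 1362/71.3 = 19.10 mm.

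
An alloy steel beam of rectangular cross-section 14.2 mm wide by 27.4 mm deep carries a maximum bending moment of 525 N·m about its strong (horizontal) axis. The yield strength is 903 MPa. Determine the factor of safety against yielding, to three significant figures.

Section modulus S = bh²/6 = 14.2×27.4²/6 = 1777 mm³.
σ = M/S = 525000/1777 = 295.5 MPa.
n = 903/295.5 = 3.056.

n = 3.06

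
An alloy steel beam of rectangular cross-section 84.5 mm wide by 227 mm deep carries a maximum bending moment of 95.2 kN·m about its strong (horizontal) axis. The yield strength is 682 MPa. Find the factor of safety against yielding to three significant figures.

Section modulus S = bh²/6 = 84.5×227²/6 = 725700 mm³.
σ = M/S = 9.5200×10^7/725700 = 131.2 MPa.
n = 682/131.2 = 5.199.

n = 5.20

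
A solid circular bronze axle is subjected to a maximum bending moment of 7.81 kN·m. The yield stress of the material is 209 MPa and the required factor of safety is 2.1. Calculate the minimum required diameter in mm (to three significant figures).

σ_allow = 209/2.1 = 99.52 MPa.
For a solid circular section σ = 32M/(πd³), so d³ = 32M/(π σ_allow) = 32×7810000/(π×99.52) = 799300 mm³.
d = 92.81 mm.

d = 92.8 mm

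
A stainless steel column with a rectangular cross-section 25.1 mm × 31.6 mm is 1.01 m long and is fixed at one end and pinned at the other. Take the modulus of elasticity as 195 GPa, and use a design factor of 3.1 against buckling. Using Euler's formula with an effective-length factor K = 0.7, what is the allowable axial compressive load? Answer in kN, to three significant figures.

Buckling occurs about the weak axis: I_min = h·b³/12 = 31.6×25.1³/12 = 41640 mm⁴ (b = 25.1 mm is the smaller dimension).
Effective length L_e = KL = 0.7×1.01 m = 707.0 mm.
Euler critical load P_cr = π²EI/L_e² = π²×195000×41640/707.0² = 160300 N.
P_allow = P_cr/n = 160300/3.1 = 51720 N.

P_allow = 51.7 kN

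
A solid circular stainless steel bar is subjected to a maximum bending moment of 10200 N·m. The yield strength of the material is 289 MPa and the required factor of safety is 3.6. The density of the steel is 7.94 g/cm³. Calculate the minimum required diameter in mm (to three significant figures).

σ_allow = 289/3.6 = 80.28 MPa.
For a solid circular section σ = 32M/(πd³), so d³ = 32M/(π σ_allow) = 32×1.0200×10^7/(π×80.28) = 1.294×10^6 mm³.
d = 109.0 mm.

d = 109 mm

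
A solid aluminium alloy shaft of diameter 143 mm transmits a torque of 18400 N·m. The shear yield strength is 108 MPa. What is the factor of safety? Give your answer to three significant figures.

τ = 16T/(πd³) = 16×1.8400×10^7/(π×143³) = 32.05 MPa.
n = τ_limit/τ = 108/32.05 = 3.370.

n = 3.37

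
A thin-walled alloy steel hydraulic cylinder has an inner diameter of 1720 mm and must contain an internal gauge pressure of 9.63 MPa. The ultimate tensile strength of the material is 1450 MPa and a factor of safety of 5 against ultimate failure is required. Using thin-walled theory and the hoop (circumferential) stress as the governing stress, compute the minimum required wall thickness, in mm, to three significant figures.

t = 28.6 mm

σ_allow = 1450/5 = 290.0 MPa.
Hoop stress σ_h = pD/(2t), so t = pD/(2σ_allow) = 9.63×1720/(2×290.0) = 28.56 mm.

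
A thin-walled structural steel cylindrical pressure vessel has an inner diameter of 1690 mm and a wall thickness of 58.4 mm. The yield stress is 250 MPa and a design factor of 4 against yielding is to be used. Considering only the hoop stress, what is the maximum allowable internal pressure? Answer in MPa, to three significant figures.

σ_allow = 250/4 = 62.50 MPa.
σ_h = pD/(2t) → p_allow = 2σ_allow t/D = 2×62.50×58.4/1690 = 4.320 MPa.

p_allow = 4.32 MPa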